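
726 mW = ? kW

milli = 10^-3, kilo = 10^3; factor is 10^-6.
726 × 10^-6 = 0.000726

0.000726 kW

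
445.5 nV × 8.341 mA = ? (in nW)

3.7159155 nW

445.5e-9 × 8.341e-3 = 3715.9155e-12 W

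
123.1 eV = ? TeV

(no prefix) = 10^0, tera = 10^12; factor is 10^-12.
123.1 × 10^-12 = 0.0000000001231

0.0000000001231 TeV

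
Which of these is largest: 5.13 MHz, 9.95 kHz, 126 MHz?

5.13 MHz = 5130000 Hz
9.95 kHz = 9950 Hz
126 MHz = 126000000 Hz

126 MHz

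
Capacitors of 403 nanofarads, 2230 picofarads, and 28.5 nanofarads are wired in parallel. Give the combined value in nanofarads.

In nanofarads:
  403 nanofarads → 403
  2230 picofarads = 2230 × 10⁻³ nanofarads = 2.23
  28.5 nanofarads → 28.5
Sum: 403 + 2.23 + 28.5 = 433.73

433.73 nanofarads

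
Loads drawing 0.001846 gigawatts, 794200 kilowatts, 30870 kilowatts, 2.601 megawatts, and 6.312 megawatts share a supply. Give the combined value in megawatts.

In megawatts:
  0.001846 gigawatts = 0.001846 × 10³ megawatts = 1.846
  794200 kilowatts = 794200 × 10⁻³ megawatts = 794.2
  30870 kilowatts = 30870 × 10⁻³ megawatts = 30.87
  2.601 megawatts → 2.601
  6.312 megawatts → 6.312
Sum: 1.846 + 794.2 + 30.87 + 2.601 + 6.312 = 835.829

835.829 megawatts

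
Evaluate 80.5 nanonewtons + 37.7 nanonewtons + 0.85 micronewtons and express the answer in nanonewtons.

In nanonewtons:
  80.5 nanonewtons → 80.5
  37.7 nanonewtons → 37.7
  0.85 micronewtons = 0.85 × 10³ nanonewtons = 850
Sum: 80.5 + 37.7 + 850 = 968.2

968.2 nanonewtons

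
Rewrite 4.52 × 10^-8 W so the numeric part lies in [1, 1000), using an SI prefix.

45.2 nW

= 45.2 × 10^-9 W; 10^-9 is nano.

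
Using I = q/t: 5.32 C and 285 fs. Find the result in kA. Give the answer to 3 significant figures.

18700000000 kA

(5.32) / (285e-15) = 0.018667e15 A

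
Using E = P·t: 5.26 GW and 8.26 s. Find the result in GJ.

5.26e9 × 8.26 = 43.4476e9 J

43.4476 GJ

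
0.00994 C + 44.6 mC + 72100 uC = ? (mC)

126.64 mC

In mC:
  0.00994 C = 0.00994e3 mC = 9.94
  44.6 mC → 44.6
  72100 uC = 72100e-3 mC = 72.1
Sum: 9.94 + 44.6 + 72.1 = 126.64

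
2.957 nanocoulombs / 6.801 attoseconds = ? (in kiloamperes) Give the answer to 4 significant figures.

(2.957 × 10^-9) / (6.801 × 10^-18) = 0.434789 × 10^9 A

434800 kiloamperes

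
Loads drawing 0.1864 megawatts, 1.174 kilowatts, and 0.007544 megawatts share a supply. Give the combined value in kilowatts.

In kilowatts:
  0.1864 megawatts = 0.1864 × 10^3 kilowatts = 186.4
  1.174 kilowatts → 1.174
  0.007544 megawatts = 0.007544 × 10^3 kilowatts = 7.544
Sum: 186.4 + 1.174 + 7.544 = 195.118

195.118 kilowatts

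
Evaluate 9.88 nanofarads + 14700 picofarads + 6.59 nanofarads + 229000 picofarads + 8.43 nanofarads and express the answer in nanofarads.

268.6 nanofarads

In nanofarads:
  9.88 nanofarads → 9.88
  14700 picofarads = 14700 × 10^-3 nanofarads = 14.7
  6.59 nanofarads → 6.59
  229000 picofarads = 229000 × 10^-3 nanofarads = 229
  8.43 nanofarads → 8.43
Sum: 9.88 + 14.7 + 6.59 + 229 + 8.43 = 268.6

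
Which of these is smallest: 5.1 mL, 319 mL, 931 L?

5.1 mL = 0.0051 L
319 mL = 0.319 L
931 L = 931 L

5.1 mL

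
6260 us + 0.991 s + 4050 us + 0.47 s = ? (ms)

In ms:
  6260 us = 6260 × 10⁻³ ms = 6.26
  0.991 s = 0.991 × 10³ ms = 991
  4050 us = 4050 × 10⁻³ ms = 4.05
  0.47 s = 0.47 × 10³ ms = 470
Sum: 6.26 + 991 + 4.05 + 470 = 1471.31

1471.31 ms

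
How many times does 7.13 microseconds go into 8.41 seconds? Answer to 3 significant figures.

1180000

(8.41) / (7.13 × 10⁻⁶) = 1.18 × 10⁶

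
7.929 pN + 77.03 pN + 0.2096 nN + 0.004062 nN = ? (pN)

298.621 pN

In pN:
  7.929 pN → 7.929
  77.03 pN → 77.03
  0.2096 nN = 0.2096e3 pN = 209.6
  0.004062 nN = 0.004062e3 pN = 4.062
Sum: 7.929 + 77.03 + 209.6 + 4.062 = 298.621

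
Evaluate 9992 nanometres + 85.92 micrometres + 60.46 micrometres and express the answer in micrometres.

In micrometres:
  9992 nanometres = 9992e-3 micrometres = 9.992
  85.92 micrometres → 85.92
  60.46 micrometres → 60.46
Sum: 9.992 + 85.92 + 60.46 = 156.372

156.372 micrometres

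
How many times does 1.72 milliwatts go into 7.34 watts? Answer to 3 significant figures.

(7.34) / (1.72 × 10⁻³) = 4.267 × 10³

4270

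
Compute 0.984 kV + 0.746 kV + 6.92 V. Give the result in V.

In V:
  0.984 kV = 0.984 × 10³ V = 984
  0.746 kV = 0.746 × 10³ V = 746
  6.92 V → 6.92
Sum: 984 + 746 + 6.92 = 1736.92

1736.92 V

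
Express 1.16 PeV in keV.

1160000000000 keV

peta = 1e15, kilo = 1e3; factor is 1e12.
1.16 × 1e12 = 1160000000000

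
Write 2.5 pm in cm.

pico = 1e-12, centi = 1e-2; factor is 1e-10.
2.5 × 1e-10 = 0.00000000025

0.00000000025 cm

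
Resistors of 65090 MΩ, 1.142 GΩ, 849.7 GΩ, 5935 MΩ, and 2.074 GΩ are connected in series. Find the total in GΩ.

In GΩ:
  65090 MΩ = 65090e-3 GΩ = 65.09
  1.142 GΩ → 1.142
  849.7 GΩ → 849.7
  5935 MΩ = 5935e-3 GΩ = 5.935
  2.074 GΩ → 2.074
Sum: 65.09 + 1.142 + 849.7 + 5.935 + 2.074 = 923.941

923.941 GΩ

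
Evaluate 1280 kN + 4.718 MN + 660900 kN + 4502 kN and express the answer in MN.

671.4 MN

In MN:
  1280 kN = 1280 × 10^-3 MN = 1.28
  4.718 MN → 4.718
  660900 kN = 660900 × 10^-3 MN = 660.9
  4502 kN = 4502 × 10^-3 MN = 4.502
Sum: 1.28 + 4.718 + 660.9 + 4.502 = 671.4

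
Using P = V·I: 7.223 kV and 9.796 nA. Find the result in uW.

70.756508 uW

7.223 × 10³ × 9.796 × 10⁻⁹ = 70.756508 × 10⁻⁶ W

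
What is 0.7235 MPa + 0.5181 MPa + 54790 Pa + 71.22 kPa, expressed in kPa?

In kPa:
  0.7235 MPa = 0.7235 × 10^3 kPa = 723.5
  0.5181 MPa = 0.5181 × 10^3 kPa = 518.1
  54790 Pa = 54790 × 10^-3 kPa = 54.79
  71.22 kPa → 71.22
Sum: 723.5 + 518.1 + 54.79 + 71.22 = 1367.61

1367.61 kPa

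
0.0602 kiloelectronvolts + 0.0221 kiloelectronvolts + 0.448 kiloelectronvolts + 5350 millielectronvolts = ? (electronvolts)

535.65 electronvolts

In electronvolts:
  0.0602 kiloelectronvolts = 0.0602 × 10^3 electronvolts = 60.2
  0.0221 kiloelectronvolts = 0.0221 × 10^3 electronvolts = 22.1
  0.448 kiloelectronvolts = 0.448 × 10^3 electronvolts = 448
  5350 millielectronvolts = 5350 × 10^-3 electronvolts = 5.35
Sum: 60.2 + 22.1 + 448 + 5.35 = 535.65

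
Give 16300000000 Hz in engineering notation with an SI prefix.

16.3 GHz

= 16.3 × 10^9 Hz; 10^9 is giga.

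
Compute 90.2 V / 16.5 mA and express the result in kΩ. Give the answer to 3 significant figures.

(90.2) / (16.5 × 10^-3) = 5.4667 × 10^3 Ω

5.47 kΩ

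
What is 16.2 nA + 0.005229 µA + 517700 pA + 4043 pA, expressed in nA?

543.172 nA

In nA:
  16.2 nA → 16.2
  0.005229 µA = 0.005229e3 nA = 5.229
  517700 pA = 517700e-3 nA = 517.7
  4043 pA = 4043e-3 nA = 4.043
Sum: 16.2 + 5.229 + 517.7 + 4.043 = 543.172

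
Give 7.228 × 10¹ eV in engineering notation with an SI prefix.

72.28 eV

= 72.28 eV; mantissa already in [1, 1000).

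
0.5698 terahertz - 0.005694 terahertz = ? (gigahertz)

564.106 gigahertz

In gigahertz:
  0.5698 terahertz = 0.5698 × 10^3 gigahertz = 569.8
  0.005694 terahertz = 0.005694 × 10^3 gigahertz = 5.694
Difference: 569.8 - 5.694 = 564.106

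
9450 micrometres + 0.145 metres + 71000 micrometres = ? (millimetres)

225.45 millimetres

In millimetres:
  9450 micrometres = 9450e-3 millimetres = 9.45
  0.145 metres = 0.145e3 millimetres = 145
  71000 micrometres = 71000e-3 millimetres = 71
Sum: 9.45 + 145 + 71 = 225.45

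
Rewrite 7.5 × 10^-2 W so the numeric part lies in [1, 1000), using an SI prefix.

= 75 × 10^-3 W; 10^-3 is milli.

75 mW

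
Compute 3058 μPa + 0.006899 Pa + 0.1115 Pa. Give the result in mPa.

In mPa:
  3058 μPa = 3058e-3 mPa = 3.058
  0.006899 Pa = 0.006899e3 mPa = 6.899
  0.1115 Pa = 0.1115e3 mPa = 111.5
Sum: 3.058 + 6.899 + 111.5 = 121.457

121.457 mPa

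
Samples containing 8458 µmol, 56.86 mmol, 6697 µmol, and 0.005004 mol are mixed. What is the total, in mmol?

77.019 mmol

In mmol:
  8458 µmol = 8458e-3 mmol = 8.458
  56.86 mmol → 56.86
  6697 µmol = 6697e-3 mmol = 6.697
  0.005004 mol = 0.005004e3 mmol = 5.004
Sum: 8.458 + 56.86 + 6.697 + 5.004 = 77.019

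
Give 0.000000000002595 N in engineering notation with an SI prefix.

2.595 pN

= 2.595 × 10⁻¹² N; 10⁻¹² is pico.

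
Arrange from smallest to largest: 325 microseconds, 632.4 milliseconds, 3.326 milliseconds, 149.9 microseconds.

325 microseconds = 0.000325 seconds
632.4 milliseconds = 0.6324 seconds
3.326 milliseconds = 0.003326 seconds
149.9 microseconds = 0.0001499 seconds

149.9 microseconds < 325 microseconds < 3.326 milliseconds < 632.4 milliseconds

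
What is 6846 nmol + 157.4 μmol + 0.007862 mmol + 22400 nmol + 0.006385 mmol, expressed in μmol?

200.893 μmol

In μmol:
  6846 nmol = 6846e-3 μmol = 6.846
  157.4 μmol → 157.4
  0.007862 mmol = 0.007862e3 μmol = 7.862
  22400 nmol = 22400e-3 μmol = 22.4
  0.006385 mmol = 0.006385e3 μmol = 6.385
Sum: 6.846 + 157.4 + 7.862 + 22.4 + 6.385 = 200.893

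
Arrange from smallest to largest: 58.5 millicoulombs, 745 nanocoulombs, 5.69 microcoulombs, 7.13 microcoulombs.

745 nanocoulombs < 5.69 microcoulombs < 7.13 microcoulombs < 58.5 millicoulombs

58.5 millicoulombs = 0.0585 coulombs
745 nanocoulombs = 0.000000745 coulombs
5.69 microcoulombs = 0.00000569 coulombs
7.13 microcoulombs = 0.00000713 coulombs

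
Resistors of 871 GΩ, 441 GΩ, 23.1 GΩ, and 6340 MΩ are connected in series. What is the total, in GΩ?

1341.44 GΩ

In GΩ:
  871 GΩ → 871
  441 GΩ → 441
  23.1 GΩ → 23.1
  6340 MΩ = 6340 × 10^-3 GΩ = 6.34
Sum: 871 + 441 + 23.1 + 6.34 = 1341.44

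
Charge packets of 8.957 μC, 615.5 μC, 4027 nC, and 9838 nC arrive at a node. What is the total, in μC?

638.322 μC

In μC:
  8.957 μC → 8.957
  615.5 μC → 615.5
  4027 nC = 4027 × 10⁻³ μC = 4.027
  9838 nC = 9838 × 10⁻³ μC = 9.838
Sum: 8.957 + 615.5 + 4.027 + 9.838 = 638.322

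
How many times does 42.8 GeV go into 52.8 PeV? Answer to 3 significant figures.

1230000

(52.8e15) / (42.8e9) = 1.234e6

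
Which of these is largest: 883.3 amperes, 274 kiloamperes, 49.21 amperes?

883.3 amperes = 883.3 amperes
274 kiloamperes = 274000 amperes
49.21 amperes = 49.21 amperes

274 kiloamperes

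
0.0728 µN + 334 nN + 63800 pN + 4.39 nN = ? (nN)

In nN:
  0.0728 µN = 0.0728 × 10^3 nN = 72.8
  334 nN → 334
  63800 pN = 63800 × 10^-3 nN = 63.8
  4.39 nN → 4.39
Sum: 72.8 + 334 + 63.8 + 4.39 = 474.99

474.99 nN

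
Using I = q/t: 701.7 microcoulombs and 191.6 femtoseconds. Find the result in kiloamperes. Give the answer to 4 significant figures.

3662000 kiloamperes

(701.7e-6) / (191.6e-15) = 3.66232e9 A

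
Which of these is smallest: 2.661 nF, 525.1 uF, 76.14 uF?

2.661 nF = 0.000000002661 F
525.1 uF = 0.0005251 F
76.14 uF = 0.00007614 F

2.661 nF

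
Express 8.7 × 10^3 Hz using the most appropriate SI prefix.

= 8.7 × 10^3 Hz; 10^3 is kilo.

8.7 kHz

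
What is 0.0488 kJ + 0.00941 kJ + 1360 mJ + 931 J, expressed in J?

In J:
  0.0488 kJ = 0.0488e3 J = 48.8
  0.00941 kJ = 0.00941e3 J = 9.41
  1360 mJ = 1360e-3 J = 1.36
  931 J → 931
Sum: 48.8 + 9.41 + 1.36 + 931 = 990.57

990.57 J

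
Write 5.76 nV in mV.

nano = 10^-9, milli = 10^-3; factor is 10^-6.
5.76 × 10^-6 = 0.00000576

0.00000576 mV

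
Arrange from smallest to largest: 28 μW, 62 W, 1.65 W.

28 μW < 1.65 W < 62 W

28 μW = 0.000028 W
62 W = 62 W
1.65 W = 1.65 W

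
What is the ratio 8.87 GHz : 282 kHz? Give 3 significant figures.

31500

(8.87 × 10^9) / (282 × 10^3) = 0.03145 × 10^6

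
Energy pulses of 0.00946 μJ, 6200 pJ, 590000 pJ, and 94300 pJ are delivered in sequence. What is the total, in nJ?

In nJ:
  0.00946 μJ = 0.00946e3 nJ = 9.46
  6200 pJ = 6200e-3 nJ = 6.2
  590000 pJ = 590000e-3 nJ = 590
  94300 pJ = 94300e-3 nJ = 94.3
Sum: 9.46 + 6.2 + 590 + 94.3 = 699.96

699.96 nJ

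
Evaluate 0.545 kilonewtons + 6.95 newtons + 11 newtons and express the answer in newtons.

In newtons:
  0.545 kilonewtons = 0.545 × 10^3 newtons = 545
  6.95 newtons → 6.95
  11 newtons → 11
Sum: 545 + 6.95 + 11 = 562.95

562.95 newtons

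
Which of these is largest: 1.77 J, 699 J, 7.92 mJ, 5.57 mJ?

1.77 J = 1.77 J
699 J = 699 J
7.92 mJ = 0.00792 J
5.57 mJ = 0.00557 J

699 J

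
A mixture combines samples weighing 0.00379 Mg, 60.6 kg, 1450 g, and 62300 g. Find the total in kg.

In kg:
  0.00379 Mg = 0.00379 × 10^3 kg = 3.79
  60.6 kg → 60.6
  1450 g = 1450 × 10^-3 kg = 1.45
  62300 g = 62300 × 10^-3 kg = 62.3
Sum: 3.79 + 60.6 + 1.45 + 62.3 = 128.14

128.14 kg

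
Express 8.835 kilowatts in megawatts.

0.008835 megawatts

kilo = 1e3, mega = 1e6; factor is 1e-3.
8.835 × 1e-3 = 0.008835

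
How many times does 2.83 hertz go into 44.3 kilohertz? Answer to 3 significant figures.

15700

(44.3e3) / (2.83) = 15.65e3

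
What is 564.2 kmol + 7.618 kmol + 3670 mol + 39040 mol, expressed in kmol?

In kmol:
  564.2 kmol → 564.2
  7.618 kmol → 7.618
  3670 mol = 3670 × 10⁻³ kmol = 3.67
  39040 mol = 39040 × 10⁻³ kmol = 39.04
Sum: 564.2 + 7.618 + 3.67 + 39.04 = 614.528

614.528 kmol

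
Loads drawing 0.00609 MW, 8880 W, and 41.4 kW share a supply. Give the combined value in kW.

In kW:
  0.00609 MW = 0.00609 × 10³ kW = 6.09
  8880 W = 8880 × 10⁻³ kW = 8.88
  41.4 kW → 41.4
Sum: 6.09 + 8.88 + 41.4 = 56.37

56.37 kW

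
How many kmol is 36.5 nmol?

0.0000000000365 kmol

nano = 1e-9, kilo = 1e3; factor is 1e-12.
36.5 × 1e-12 = 0.0000000000365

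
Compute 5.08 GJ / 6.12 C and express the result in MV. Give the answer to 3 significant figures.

830 MV

(5.08e9) / (6.12) = 0.83007e9 V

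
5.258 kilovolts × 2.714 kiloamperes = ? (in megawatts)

5.258 × 10³ × 2.714 × 10³ = 14.270212 × 10⁶ W

14.270212 megawatts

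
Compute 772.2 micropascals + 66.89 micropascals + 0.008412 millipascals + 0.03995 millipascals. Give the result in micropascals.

In micropascals:
  772.2 micropascals → 772.2
  66.89 micropascals → 66.89
  0.008412 millipascals = 0.008412 × 10^3 micropascals = 8.412
  0.03995 millipascals = 0.03995 × 10^3 micropascals = 39.95
Sum: 772.2 + 66.89 + 8.412 + 39.95 = 887.452

887.452 micropascals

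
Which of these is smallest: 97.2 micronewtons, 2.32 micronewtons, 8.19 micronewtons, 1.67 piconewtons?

97.2 micronewtons = 0.0000972 newtons
2.32 micronewtons = 0.00000232 newtons
8.19 micronewtons = 0.00000819 newtons
1.67 piconewtons = 0.00000000000167 newtons

1.67 piconewtons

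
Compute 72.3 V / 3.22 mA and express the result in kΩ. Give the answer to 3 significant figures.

22.5 kΩ

(72.3) / (3.22e-3) = 22.453e3 Ω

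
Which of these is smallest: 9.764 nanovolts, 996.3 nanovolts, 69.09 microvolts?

9.764 nanovolts = 0.000000009764 volts
996.3 nanovolts = 0.0000009963 volts
69.09 microvolts = 0.00006909 volts

9.764 nanovolts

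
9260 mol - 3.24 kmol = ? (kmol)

In kmol:
  9260 mol = 9260e-3 kmol = 9.26
  3.24 kmol → 3.24
Difference: 9.26 - 3.24 = 6.02

6.02 kmol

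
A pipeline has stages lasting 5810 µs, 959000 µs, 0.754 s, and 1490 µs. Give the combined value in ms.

In ms:
  5810 µs = 5810 × 10⁻³ ms = 5.81
  959000 µs = 959000 × 10⁻³ ms = 959
  0.754 s = 0.754 × 10³ ms = 754
  1490 µs = 1490 × 10⁻³ ms = 1.49
Sum: 5.81 + 959 + 754 + 1.49 = 1720.3

1720.3 ms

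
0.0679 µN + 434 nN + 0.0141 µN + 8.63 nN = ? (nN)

524.63 nN

In nN:
  0.0679 µN = 0.0679 × 10³ nN = 67.9
  434 nN → 434
  0.0141 µN = 0.0141 × 10³ nN = 14.1
  8.63 nN → 8.63
Sum: 67.9 + 434 + 14.1 + 8.63 = 524.63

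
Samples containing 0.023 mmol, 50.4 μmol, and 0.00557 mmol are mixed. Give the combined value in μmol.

In μmol:
  0.023 mmol = 0.023 × 10^3 μmol = 23
  50.4 μmol → 50.4
  0.00557 mmol = 0.00557 × 10^3 μmol = 5.57
Sum: 23 + 50.4 + 5.57 = 78.97

78.97 μmol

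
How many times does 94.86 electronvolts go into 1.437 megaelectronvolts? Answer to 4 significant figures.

(1.437e6) / (94.86) = 0.015149e6

15150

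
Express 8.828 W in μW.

8828000 μW

(no prefix) = 1e0, micro = 1e-6; factor is 1e6.
8.828 × 1e6 = 8828000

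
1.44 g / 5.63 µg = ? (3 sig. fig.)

256000

(1.44) / (5.63e-6) = 0.2558e6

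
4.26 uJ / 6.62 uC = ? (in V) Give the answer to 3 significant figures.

(4.26 × 10⁻⁶) / (6.62 × 10⁻⁶) = 0.6435 V

0.644 V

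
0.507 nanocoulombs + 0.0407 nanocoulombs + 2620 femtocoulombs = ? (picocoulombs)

In picocoulombs:
  0.507 nanocoulombs = 0.507e3 picocoulombs = 507
  0.0407 nanocoulombs = 0.0407e3 picocoulombs = 40.7
  2620 femtocoulombs = 2620e-3 picocoulombs = 2.62
Sum: 507 + 40.7 + 2.62 = 550.32

550.32 picocoulombs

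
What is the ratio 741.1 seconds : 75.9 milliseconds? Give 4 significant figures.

9764

(741.1) / (75.9 × 10⁻³) = 9.7642 × 10³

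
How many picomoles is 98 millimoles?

98000000000 picomoles

milli = 1e-3, pico = 1e-12; factor is 1e9.
98 × 1e9 = 98000000000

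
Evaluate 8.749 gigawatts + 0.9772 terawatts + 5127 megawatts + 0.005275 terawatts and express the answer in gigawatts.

996.351 gigawatts

In gigawatts:
  8.749 gigawatts → 8.749
  0.9772 terawatts = 0.9772e3 gigawatts = 977.2
  5127 megawatts = 5127e-3 gigawatts = 5.127
  0.005275 terawatts = 0.005275e3 gigawatts = 5.275
Sum: 8.749 + 977.2 + 5.127 + 5.275 = 996.351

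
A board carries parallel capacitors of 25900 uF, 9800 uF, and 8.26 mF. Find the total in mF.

In mF:
  25900 uF = 25900 × 10⁻³ mF = 25.9
  9800 uF = 9800 × 10⁻³ mF = 9.8
  8.26 mF → 8.26
Sum: 25.9 + 9.8 + 8.26 = 43.96

43.96 mF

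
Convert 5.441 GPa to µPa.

giga = 10^9, micro = 10^-6; factor is 10^15.
5.441 × 10^15 = 5441000000000000

5441000000000000 µPa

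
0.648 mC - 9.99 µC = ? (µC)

638.01 µC

In µC:
  0.648 mC = 0.648e3 µC = 648
  9.99 µC → 9.99
Difference: 648 - 9.99 = 638.01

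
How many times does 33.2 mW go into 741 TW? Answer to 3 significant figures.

22300000000000000

(741 × 10¹²) / (33.2 × 10⁻³) = 22.32 × 10¹⁵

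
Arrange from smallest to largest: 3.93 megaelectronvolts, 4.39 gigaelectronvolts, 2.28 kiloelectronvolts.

2.28 kiloelectronvolts < 3.93 megaelectronvolts < 4.39 gigaelectronvolts

3.93 megaelectronvolts = 3930000 electronvolts
4.39 gigaelectronvolts = 4390000000 electronvolts
2.28 kiloelectronvolts = 2280 electronvolts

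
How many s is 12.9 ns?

0.0000000129 s

nano = 10^-9, (no prefix) = 10^0; factor is 10^-9.
12.9 × 10^-9 = 0.0000000129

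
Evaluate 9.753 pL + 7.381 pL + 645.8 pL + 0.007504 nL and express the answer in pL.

In pL:
  9.753 pL → 9.753
  7.381 pL → 7.381
  645.8 pL → 645.8
  0.007504 nL = 0.007504 × 10³ pL = 7.504
Sum: 9.753 + 7.381 + 645.8 + 7.504 = 670.438

670.438 pL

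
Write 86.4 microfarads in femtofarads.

micro = 10^-6, femto = 10^-15; factor is 10^9.
86.4 × 10^9 = 86400000000

86400000000 femtofarads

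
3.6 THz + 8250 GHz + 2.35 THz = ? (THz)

In THz:
  3.6 THz → 3.6
  8250 GHz = 8250 × 10^-3 THz = 8.25
  2.35 THz → 2.35
Sum: 3.6 + 8.25 + 2.35 = 14.2

14.2 THz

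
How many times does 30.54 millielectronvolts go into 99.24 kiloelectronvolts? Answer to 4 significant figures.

(99.24 × 10³) / (30.54 × 10⁻³) = 3.2495 × 10⁶

3250000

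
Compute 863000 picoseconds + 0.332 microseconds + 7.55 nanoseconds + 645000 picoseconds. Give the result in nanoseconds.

1847.55 nanoseconds

In nanoseconds:
  863000 picoseconds = 863000 × 10^-3 nanoseconds = 863
  0.332 microseconds = 0.332 × 10^3 nanoseconds = 332
  7.55 nanoseconds → 7.55
  645000 picoseconds = 645000 × 10^-3 nanoseconds = 645
Sum: 863 + 332 + 7.55 + 645 = 1847.55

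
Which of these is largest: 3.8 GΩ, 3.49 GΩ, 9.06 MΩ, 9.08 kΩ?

3.8 GΩ = 3800000000 Ω
3.49 GΩ = 3490000000 Ω
9.06 MΩ = 9060000 Ω
9.08 kΩ = 9080 Ω

3.8 GΩ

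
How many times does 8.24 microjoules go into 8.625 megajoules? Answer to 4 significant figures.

1047000000000

(8.625 × 10^6) / (8.24 × 10^-6) = 1.0467 × 10^12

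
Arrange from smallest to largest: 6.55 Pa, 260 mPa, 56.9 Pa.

260 mPa < 6.55 Pa < 56.9 Pa

6.55 Pa = 6.55 Pa
260 mPa = 0.26 Pa
56.9 Pa = 56.9 Pa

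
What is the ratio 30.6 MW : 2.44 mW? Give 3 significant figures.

(30.6 × 10^6) / (2.44 × 10^-3) = 12.54 × 10^9

12500000000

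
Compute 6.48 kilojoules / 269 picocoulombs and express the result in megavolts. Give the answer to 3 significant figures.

(6.48e3) / (269e-12) = 0.024089e15 V

24100000 megavolts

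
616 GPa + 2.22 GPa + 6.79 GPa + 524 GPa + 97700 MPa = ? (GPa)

In GPa:
  616 GPa → 616
  2.22 GPa → 2.22
  6.79 GPa → 6.79
  524 GPa → 524
  97700 MPa = 97700e-3 GPa = 97.7
Sum: 616 + 2.22 + 6.79 + 524 + 97.7 = 1246.71

1246.71 GPa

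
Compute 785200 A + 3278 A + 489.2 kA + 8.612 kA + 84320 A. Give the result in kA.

1370.61 kA

In kA:
  785200 A = 785200 × 10⁻³ kA = 785.2
  3278 A = 3278 × 10⁻³ kA = 3.278
  489.2 kA → 489.2
  8.612 kA → 8.612
  84320 A = 84320 × 10⁻³ kA = 84.32
Sum: 785.2 + 3.278 + 489.2 + 8.612 + 84.32 = 1370.61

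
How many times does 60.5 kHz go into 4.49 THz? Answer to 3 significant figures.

(4.49 × 10¹²) / (60.5 × 10³) = 0.07421 × 10⁹

74200000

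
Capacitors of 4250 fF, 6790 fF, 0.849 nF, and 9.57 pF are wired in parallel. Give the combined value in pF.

869.61 pF

In pF:
  4250 fF = 4250e-3 pF = 4.25
  6790 fF = 6790e-3 pF = 6.79
  0.849 nF = 0.849e3 pF = 849
  9.57 pF → 9.57
Sum: 4.25 + 6.79 + 849 + 9.57 = 869.61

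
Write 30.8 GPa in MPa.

30800 MPa

giga = 10^9, mega = 10^6; factor is 10^3.
30.8 × 10^3 = 30800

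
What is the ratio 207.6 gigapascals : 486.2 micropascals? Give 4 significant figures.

(207.6 × 10^9) / (486.2 × 10^-6) = 0.42698 × 10^15

427000000000000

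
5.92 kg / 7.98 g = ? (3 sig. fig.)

742

(5.92 × 10³) / (7.98) = 0.7419 × 10³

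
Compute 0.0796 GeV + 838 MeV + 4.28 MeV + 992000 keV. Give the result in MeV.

1913.88 MeV

In MeV:
  0.0796 GeV = 0.0796 × 10^3 MeV = 79.6
  838 MeV → 838
  4.28 MeV → 4.28
  992000 keV = 992000 × 10^-3 MeV = 992
Sum: 79.6 + 838 + 4.28 + 992 = 1913.88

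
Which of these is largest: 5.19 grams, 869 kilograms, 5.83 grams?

869 kilograms

5.19 grams = 5.19 grams
869 kilograms = 869000 grams
5.83 grams = 5.83 grams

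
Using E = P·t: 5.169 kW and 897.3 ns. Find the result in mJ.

4.6381437 mJ

5.169e3 × 897.3e-9 = 4638.1437e-6 J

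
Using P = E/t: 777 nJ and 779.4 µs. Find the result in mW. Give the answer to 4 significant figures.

0.9969 mW

(777 × 10^-9) / (779.4 × 10^-6) = 0.996921 × 10^-3 W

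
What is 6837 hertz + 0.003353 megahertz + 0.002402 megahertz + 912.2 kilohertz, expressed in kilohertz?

In kilohertz:
  6837 hertz = 6837 × 10⁻³ kilohertz = 6.837
  0.003353 megahertz = 0.003353 × 10³ kilohertz = 3.353
  0.002402 megahertz = 0.002402 × 10³ kilohertz = 2.402
  912.2 kilohertz → 912.2
Sum: 6.837 + 3.353 + 2.402 + 912.2 = 924.792

924.792 kilohertz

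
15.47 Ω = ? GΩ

(no prefix) = 1e0, giga = 1e9; factor is 1e-9.
15.47 × 1e-9 = 0.00000001547

0.00000001547 GΩ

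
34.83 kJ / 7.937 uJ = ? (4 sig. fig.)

4388000000

(34.83 × 10^3) / (7.937 × 10^-6) = 4.3883 × 10^9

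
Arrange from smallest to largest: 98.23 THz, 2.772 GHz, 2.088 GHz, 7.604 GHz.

98.23 THz = 98230000000000 Hz
2.772 GHz = 2772000000 Hz
2.088 GHz = 2088000000 Hz
7.604 GHz = 7604000000 Hz

2.088 GHz < 2.772 GHz < 7.604 GHz < 98.23 THz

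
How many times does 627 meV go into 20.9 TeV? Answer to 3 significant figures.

(20.9 × 10^12) / (627 × 10^-3) = 0.03333 × 10^15

33300000000000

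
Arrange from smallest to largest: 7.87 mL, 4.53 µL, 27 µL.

4.53 µL < 27 µL < 7.87 mL

7.87 mL = 0.00787 L
4.53 µL = 0.00000453 L
27 µL = 0.000027 L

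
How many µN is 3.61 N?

(no prefix) = 10^0, micro = 10^-6; factor is 10^6.
3.61 × 10^6 = 3610000

3610000 µN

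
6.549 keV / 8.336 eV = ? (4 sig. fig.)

(6.549 × 10³) / (8.336) = 0.78563 × 10³

785.6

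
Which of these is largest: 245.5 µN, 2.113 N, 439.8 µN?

245.5 µN = 0.0002455 N
2.113 N = 2.113 N
439.8 µN = 0.0004398 N

2.113 N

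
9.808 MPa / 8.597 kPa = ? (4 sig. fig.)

1141

(9.808e6) / (8.597e3) = 1.1409e3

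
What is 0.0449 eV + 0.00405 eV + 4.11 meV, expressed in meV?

53.06 meV

In meV:
  0.0449 eV = 0.0449 × 10^3 meV = 44.9
  0.00405 eV = 0.00405 × 10^3 meV = 4.05
  4.11 meV → 4.11
Sum: 44.9 + 4.05 + 4.11 = 53.06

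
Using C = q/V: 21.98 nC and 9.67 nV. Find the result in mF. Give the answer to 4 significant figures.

2273 mF

(21.98 × 10⁻⁹) / (9.67 × 10⁻⁹) = 2.27301 F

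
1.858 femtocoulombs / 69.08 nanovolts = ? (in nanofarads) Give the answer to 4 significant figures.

26.90 nanofarads

(1.858 × 10^-15) / (69.08 × 10^-9) = 0.0268964 × 10^-6 F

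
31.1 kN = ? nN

31100000000000 nN

kilo = 10^3, nano = 10^-9; factor is 10^12.
31.1 × 10^12 = 31100000000000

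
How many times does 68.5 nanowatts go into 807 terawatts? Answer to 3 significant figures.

11800000000000000000000

(807e12) / (68.5e-9) = 11.78e21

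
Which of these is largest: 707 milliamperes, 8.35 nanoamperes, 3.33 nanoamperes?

707 milliamperes

707 milliamperes = 0.707 amperes
8.35 nanoamperes = 0.00000000835 amperes
3.33 nanoamperes = 0.00000000333 amperes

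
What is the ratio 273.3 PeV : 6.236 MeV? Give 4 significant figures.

(273.3e15) / (6.236e6) = 43.826e9

43830000000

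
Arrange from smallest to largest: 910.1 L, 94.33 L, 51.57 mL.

51.57 mL < 94.33 L < 910.1 L

910.1 L = 910.1 L
94.33 L = 94.33 L
51.57 mL = 0.05157 L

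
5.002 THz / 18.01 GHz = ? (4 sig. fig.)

(5.002 × 10¹²) / (18.01 × 10⁹) = 0.27773 × 10³

277.7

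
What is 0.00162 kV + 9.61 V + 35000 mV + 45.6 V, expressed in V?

91.83 V

In V:
  0.00162 kV = 0.00162 × 10³ V = 1.62
  9.61 V → 9.61
  35000 mV = 35000 × 10⁻³ V = 35
  45.6 V → 45.6
Sum: 1.62 + 9.61 + 35 + 45.6 = 91.83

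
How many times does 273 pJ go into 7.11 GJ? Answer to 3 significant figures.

26000000000000000000

(7.11 × 10^9) / (273 × 10^-12) = 0.02604 × 10^21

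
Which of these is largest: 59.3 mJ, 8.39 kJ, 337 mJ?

59.3 mJ = 0.0593 J
8.39 kJ = 8390 J
337 mJ = 0.337 J

8.39 kJ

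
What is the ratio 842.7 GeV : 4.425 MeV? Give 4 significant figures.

(842.7 × 10^9) / (4.425 × 10^6) = 190.44 × 10^3

190400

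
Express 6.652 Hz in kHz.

(no prefix) = 10⁰, kilo = 10³; factor is 10⁻³.
6.652 × 10⁻³ = 0.006652

0.006652 kHz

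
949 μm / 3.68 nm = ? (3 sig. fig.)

258000

(949e-6) / (3.68e-9) = 257.9e3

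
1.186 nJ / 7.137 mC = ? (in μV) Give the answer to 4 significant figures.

0.1662 μV

(1.186e-9) / (7.137e-3) = 0.166176e-6 V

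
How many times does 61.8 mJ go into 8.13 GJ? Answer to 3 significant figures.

(8.13e9) / (61.8e-3) = 0.1316e12

132000000000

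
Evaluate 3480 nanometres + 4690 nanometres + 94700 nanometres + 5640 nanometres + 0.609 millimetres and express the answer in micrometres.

In micrometres:
  3480 nanometres = 3480e-3 micrometres = 3.48
  4690 nanometres = 4690e-3 micrometres = 4.69
  94700 nanometres = 94700e-3 micrometres = 94.7
  5640 nanometres = 5640e-3 micrometres = 5.64
  0.609 millimetres = 0.609e3 micrometres = 609
Sum: 3.48 + 4.69 + 94.7 + 5.64 + 609 = 717.51

717.51 micrometres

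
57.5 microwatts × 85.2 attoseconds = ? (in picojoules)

0.000000004899 picojoules

57.5 × 10⁻⁶ × 85.2 × 10⁻¹⁸ = 4899 × 10⁻²⁴ J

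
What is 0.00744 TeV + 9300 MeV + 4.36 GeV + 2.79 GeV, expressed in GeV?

In GeV:
  0.00744 TeV = 0.00744 × 10³ GeV = 7.44
  9300 MeV = 9300 × 10⁻³ GeV = 9.3
  4.36 GeV → 4.36
  2.79 GeV → 2.79
Sum: 7.44 + 9.3 + 4.36 + 2.79 = 23.89

23.89 GeV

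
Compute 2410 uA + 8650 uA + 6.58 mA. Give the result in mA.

In mA:
  2410 uA = 2410e-3 mA = 2.41
  8650 uA = 8650e-3 mA = 8.65
  6.58 mA → 6.58
Sum: 2.41 + 8.65 + 6.58 = 17.64

17.64 mA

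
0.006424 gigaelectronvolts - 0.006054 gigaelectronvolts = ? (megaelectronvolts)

In megaelectronvolts:
  0.006424 gigaelectronvolts = 0.006424e3 megaelectronvolts = 6.424
  0.006054 gigaelectronvolts = 0.006054e3 megaelectronvolts = 6.054
Difference: 6.424 - 6.054 = 0.37

0.37 megaelectronvolts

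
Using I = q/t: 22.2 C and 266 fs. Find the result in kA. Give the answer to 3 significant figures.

83500000000 kA

(22.2) / (266e-15) = 0.083459e15 A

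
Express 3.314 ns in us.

nano = 10^-9, micro = 10^-6; factor is 10^-3.
3.314 × 10^-3 = 0.003314

0.003314 us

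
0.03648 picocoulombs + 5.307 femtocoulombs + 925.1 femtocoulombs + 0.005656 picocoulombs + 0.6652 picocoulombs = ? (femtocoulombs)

In femtocoulombs:
  0.03648 picocoulombs = 0.03648 × 10³ femtocoulombs = 36.48
  5.307 femtocoulombs → 5.307
  925.1 femtocoulombs → 925.1
  0.005656 picocoulombs = 0.005656 × 10³ femtocoulombs = 5.656
  0.6652 picocoulombs = 0.6652 × 10³ femtocoulombs = 665.2
Sum: 36.48 + 5.307 + 925.1 + 5.656 + 665.2 = 1637.743

1637.743 femtocoulombs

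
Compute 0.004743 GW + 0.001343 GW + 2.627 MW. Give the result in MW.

In MW:
  0.004743 GW = 0.004743 × 10^3 MW = 4.743
  0.001343 GW = 0.001343 × 10^3 MW = 1.343
  2.627 MW → 2.627
Sum: 4.743 + 1.343 + 2.627 = 8.713

8.713 MW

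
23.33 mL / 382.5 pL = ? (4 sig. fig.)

(23.33 × 10^-3) / (382.5 × 10^-12) = 0.060993 × 10^9

60990000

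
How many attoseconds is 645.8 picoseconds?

645800000 attoseconds

pico = 10^-12, atto = 10^-18; factor is 10^6.
645.8 × 10^6 = 645800000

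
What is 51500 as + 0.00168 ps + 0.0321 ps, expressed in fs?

85.28 fs

In fs:
  51500 as = 51500e-3 fs = 51.5
  0.00168 ps = 0.00168e3 fs = 1.68
  0.0321 ps = 0.0321e3 fs = 32.1
Sum: 51.5 + 1.68 + 32.1 = 85.28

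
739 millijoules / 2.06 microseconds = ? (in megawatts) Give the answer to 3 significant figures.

0.359 megawatts

(739e-3) / (2.06e-6) = 358.74e3 W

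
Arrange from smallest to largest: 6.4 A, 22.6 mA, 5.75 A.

6.4 A = 6.4 A
22.6 mA = 0.0226 A
5.75 A = 5.75 A

22.6 mA < 5.75 A < 6.4 A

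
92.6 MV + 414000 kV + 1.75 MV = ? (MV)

In MV:
  92.6 MV → 92.6
  414000 kV = 414000e-3 MV = 414
  1.75 MV → 1.75
Sum: 92.6 + 414 + 1.75 = 508.35

508.35 MV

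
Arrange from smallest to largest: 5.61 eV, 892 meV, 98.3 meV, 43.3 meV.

5.61 eV = 5.61 eV
892 meV = 0.892 eV
98.3 meV = 0.0983 eV
43.3 meV = 0.0433 eV

43.3 meV < 98.3 meV < 892 meV < 5.61 eV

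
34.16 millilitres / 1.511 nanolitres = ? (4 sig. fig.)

(34.16 × 10⁻³) / (1.511 × 10⁻⁹) = 22.608 × 10⁶

22610000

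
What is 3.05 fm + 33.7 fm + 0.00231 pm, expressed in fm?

In fm:
  3.05 fm → 3.05
  33.7 fm → 33.7
  0.00231 pm = 0.00231 × 10^3 fm = 2.31
Sum: 3.05 + 33.7 + 2.31 = 39.06

39.06 fm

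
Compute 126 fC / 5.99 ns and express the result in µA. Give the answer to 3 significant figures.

21.0 µA

(126 × 10^-15) / (5.99 × 10^-9) = 21.035 × 10^-6 A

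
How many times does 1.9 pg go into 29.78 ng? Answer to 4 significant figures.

(29.78e-9) / (1.9e-12) = 15.674e3

15670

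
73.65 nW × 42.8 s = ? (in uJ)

73.65 × 10^-9 × 42.8 = 3152.22 × 10^-9 J

3.15222 uJ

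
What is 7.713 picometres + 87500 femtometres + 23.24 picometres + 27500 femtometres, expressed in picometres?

In picometres:
  7.713 picometres → 7.713
  87500 femtometres = 87500 × 10^-3 picometres = 87.5
  23.24 picometres → 23.24
  27500 femtometres = 27500 × 10^-3 picometres = 27.5
Sum: 7.713 + 87.5 + 23.24 + 27.5 = 145.953

145.953 picometres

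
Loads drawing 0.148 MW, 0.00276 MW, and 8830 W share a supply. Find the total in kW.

In kW:
  0.148 MW = 0.148 × 10^3 kW = 148
  0.00276 MW = 0.00276 × 10^3 kW = 2.76
  8830 W = 8830 × 10^-3 kW = 8.83
Sum: 148 + 2.76 + 8.83 = 159.59

159.59 kW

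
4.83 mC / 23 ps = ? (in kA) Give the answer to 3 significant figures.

(4.83 × 10^-3) / (23 × 10^-12) = 0.21 × 10^9 A

210000 kA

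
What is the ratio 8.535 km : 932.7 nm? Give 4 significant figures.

9151000000

(8.535 × 10^3) / (932.7 × 10^-9) = 0.0091509 × 10^12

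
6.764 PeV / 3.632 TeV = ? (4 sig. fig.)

1862

(6.764 × 10¹⁵) / (3.632 × 10¹²) = 1.8623 × 10³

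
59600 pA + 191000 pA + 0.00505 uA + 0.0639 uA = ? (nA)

In nA:
  59600 pA = 59600e-3 nA = 59.6
  191000 pA = 191000e-3 nA = 191
  0.00505 uA = 0.00505e3 nA = 5.05
  0.0639 uA = 0.0639e3 nA = 63.9
Sum: 59.6 + 191 + 5.05 + 63.9 = 319.55

319.55 nA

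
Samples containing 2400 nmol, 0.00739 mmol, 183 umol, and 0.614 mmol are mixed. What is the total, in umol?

806.79 umol

In umol:
  2400 nmol = 2400 × 10⁻³ umol = 2.4
  0.00739 mmol = 0.00739 × 10³ umol = 7.39
  183 umol → 183
  0.614 mmol = 0.614 × 10³ umol = 614
Sum: 2.4 + 7.39 + 183 + 614 = 806.79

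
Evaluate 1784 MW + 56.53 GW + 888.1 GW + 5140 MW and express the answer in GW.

951.554 GW

In GW:
  1784 MW = 1784e-3 GW = 1.784
  56.53 GW → 56.53
  888.1 GW → 888.1
  5140 MW = 5140e-3 GW = 5.14
Sum: 1.784 + 56.53 + 888.1 + 5.14 = 951.554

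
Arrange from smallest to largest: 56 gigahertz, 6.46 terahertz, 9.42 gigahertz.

56 gigahertz = 56000000000 hertz
6.46 terahertz = 6460000000000 hertz
9.42 gigahertz = 9420000000 hertz

9.42 gigahertz < 56 gigahertz < 6.46 terahertz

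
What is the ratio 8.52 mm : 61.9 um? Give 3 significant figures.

(8.52 × 10^-3) / (61.9 × 10^-6) = 0.1376 × 10^3

138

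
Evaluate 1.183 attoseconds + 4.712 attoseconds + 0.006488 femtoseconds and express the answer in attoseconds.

12.383 attoseconds

In attoseconds:
  1.183 attoseconds → 1.183
  4.712 attoseconds → 4.712
  0.006488 femtoseconds = 0.006488 × 10³ attoseconds = 6.488
Sum: 1.183 + 4.712 + 6.488 = 12.383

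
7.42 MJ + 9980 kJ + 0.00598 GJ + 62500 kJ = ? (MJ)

In MJ:
  7.42 MJ → 7.42
  9980 kJ = 9980e-3 MJ = 9.98
  0.00598 GJ = 0.00598e3 MJ = 5.98
  62500 kJ = 62500e-3 MJ = 62.5
Sum: 7.42 + 9.98 + 5.98 + 62.5 = 85.88

85.88 MJ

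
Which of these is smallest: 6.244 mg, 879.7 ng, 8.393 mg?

6.244 mg = 0.006244 g
879.7 ng = 0.0000008797 g
8.393 mg = 0.008393 g

879.7 ng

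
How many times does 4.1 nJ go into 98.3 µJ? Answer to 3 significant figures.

(98.3 × 10⁻⁶) / (4.1 × 10⁻⁹) = 23.98 × 10³

24000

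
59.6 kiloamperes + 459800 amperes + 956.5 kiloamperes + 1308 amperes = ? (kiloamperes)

1477.208 kiloamperes

In kiloamperes:
  59.6 kiloamperes → 59.6
  459800 amperes = 459800 × 10⁻³ kiloamperes = 459.8
  956.5 kiloamperes → 956.5
  1308 amperes = 1308 × 10⁻³ kiloamperes = 1.308
Sum: 59.6 + 459.8 + 956.5 + 1.308 = 1477.208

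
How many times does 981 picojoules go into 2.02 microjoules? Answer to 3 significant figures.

2060

(2.02 × 10^-6) / (981 × 10^-12) = 0.002059 × 10^6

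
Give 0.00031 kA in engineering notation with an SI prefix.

= 310e-3 A; 1e-3 is milli.

310 mA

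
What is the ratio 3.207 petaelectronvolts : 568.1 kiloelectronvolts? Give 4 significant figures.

(3.207 × 10^15) / (568.1 × 10^3) = 0.0056451 × 10^12

5645000000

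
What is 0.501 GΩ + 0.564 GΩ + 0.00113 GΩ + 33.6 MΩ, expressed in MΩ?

1099.73 MΩ

In MΩ:
  0.501 GΩ = 0.501 × 10³ MΩ = 501
  0.564 GΩ = 0.564 × 10³ MΩ = 564
  0.00113 GΩ = 0.00113 × 10³ MΩ = 1.13
  33.6 MΩ → 33.6
Sum: 501 + 564 + 1.13 + 33.6 = 1099.73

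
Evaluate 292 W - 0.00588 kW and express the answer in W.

286.12 W

In W:
  292 W → 292
  0.00588 kW = 0.00588e3 W = 5.88
Difference: 292 - 5.88 = 286.12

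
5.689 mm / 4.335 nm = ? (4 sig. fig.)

(5.689 × 10^-3) / (4.335 × 10^-9) = 1.3123 × 10^6

1312000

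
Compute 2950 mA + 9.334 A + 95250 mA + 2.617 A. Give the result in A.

In A:
  2950 mA = 2950e-3 A = 2.95
  9.334 A → 9.334
  95250 mA = 95250e-3 A = 95.25
  2.617 A → 2.617
Sum: 2.95 + 9.334 + 95.25 + 2.617 = 110.151

110.151 A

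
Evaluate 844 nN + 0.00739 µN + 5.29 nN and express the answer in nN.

856.68 nN

In nN:
  844 nN → 844
  0.00739 µN = 0.00739e3 nN = 7.39
  5.29 nN → 5.29
Sum: 844 + 7.39 + 5.29 = 856.68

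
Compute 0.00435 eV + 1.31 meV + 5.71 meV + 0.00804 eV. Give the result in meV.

19.41 meV

In meV:
  0.00435 eV = 0.00435 × 10^3 meV = 4.35
  1.31 meV → 1.31
  5.71 meV → 5.71
  0.00804 eV = 0.00804 × 10^3 meV = 8.04
Sum: 4.35 + 1.31 + 5.71 + 8.04 = 19.41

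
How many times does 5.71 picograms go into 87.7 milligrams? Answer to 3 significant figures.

15400000000

(87.7e-3) / (5.71e-12) = 15.36e9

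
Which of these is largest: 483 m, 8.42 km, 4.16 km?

8.42 km

483 m = 483 m
8.42 km = 8420 m
4.16 km = 4160 m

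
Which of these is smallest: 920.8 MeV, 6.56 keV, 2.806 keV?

2.806 keV

920.8 MeV = 920800000 eV
6.56 keV = 6560 eV
2.806 keV = 2806 eV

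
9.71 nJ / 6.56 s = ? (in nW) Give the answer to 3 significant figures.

(9.71 × 10⁻⁹) / (6.56) = 1.4802 × 10⁻⁹ W

1.48 nW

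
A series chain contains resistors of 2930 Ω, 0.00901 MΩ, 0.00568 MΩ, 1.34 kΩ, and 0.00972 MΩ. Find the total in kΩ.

28.68 kΩ

In kΩ:
  2930 Ω = 2930e-3 kΩ = 2.93
  0.00901 MΩ = 0.00901e3 kΩ = 9.01
  0.00568 MΩ = 0.00568e3 kΩ = 5.68
  1.34 kΩ → 1.34
  0.00972 MΩ = 0.00972e3 kΩ = 9.72
Sum: 2.93 + 9.01 + 5.68 + 1.34 + 9.72 = 28.68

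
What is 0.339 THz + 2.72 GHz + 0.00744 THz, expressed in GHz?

In GHz:
  0.339 THz = 0.339e3 GHz = 339
  2.72 GHz → 2.72
  0.00744 THz = 0.00744e3 GHz = 7.44
Sum: 339 + 2.72 + 7.44 = 349.16

349.16 GHz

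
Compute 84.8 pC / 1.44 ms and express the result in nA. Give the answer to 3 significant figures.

(84.8 × 10^-12) / (1.44 × 10^-3) = 58.889 × 10^-9 A

58.9 nA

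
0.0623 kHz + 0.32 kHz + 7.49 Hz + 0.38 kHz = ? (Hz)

769.79 Hz

In Hz:
  0.0623 kHz = 0.0623 × 10³ Hz = 62.3
  0.32 kHz = 0.32 × 10³ Hz = 320
  7.49 Hz → 7.49
  0.38 kHz = 0.38 × 10³ Hz = 380
Sum: 62.3 + 320 + 7.49 + 380 = 769.79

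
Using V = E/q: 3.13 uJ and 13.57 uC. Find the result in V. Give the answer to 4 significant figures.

0.2307 V

(3.13e-6) / (13.57e-6) = 0.230656 V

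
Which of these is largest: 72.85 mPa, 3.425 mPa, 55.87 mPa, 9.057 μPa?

72.85 mPa

72.85 mPa = 0.07285 Pa
3.425 mPa = 0.003425 Pa
55.87 mPa = 0.05587 Pa
9.057 μPa = 0.000009057 Pa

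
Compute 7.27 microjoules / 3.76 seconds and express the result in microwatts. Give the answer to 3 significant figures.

(7.27 × 10^-6) / (3.76) = 1.9335 × 10^-6 W

1.93 microwatts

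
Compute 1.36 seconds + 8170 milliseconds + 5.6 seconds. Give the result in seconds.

15.13 seconds

In seconds:
  1.36 seconds → 1.36
  8170 milliseconds = 8170 × 10^-3 seconds = 8.17
  5.6 seconds → 5.6
Sum: 1.36 + 8.17 + 5.6 = 15.13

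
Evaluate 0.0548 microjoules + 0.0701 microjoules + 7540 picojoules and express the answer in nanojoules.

132.44 nanojoules

In nanojoules:
  0.0548 microjoules = 0.0548e3 nanojoules = 54.8
  0.0701 microjoules = 0.0701e3 nanojoules = 70.1
  7540 picojoules = 7540e-3 nanojoules = 7.54
Sum: 54.8 + 70.1 + 7.54 = 132.44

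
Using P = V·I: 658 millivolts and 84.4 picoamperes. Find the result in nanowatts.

658e-3 × 84.4e-12 = 55535.2e-15 W

0.0555352 nanowatts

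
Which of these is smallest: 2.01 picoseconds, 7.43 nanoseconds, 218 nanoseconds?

2.01 picoseconds

2.01 picoseconds = 0.00000000000201 seconds
7.43 nanoseconds = 0.00000000743 seconds
218 nanoseconds = 0.000000218 seconds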